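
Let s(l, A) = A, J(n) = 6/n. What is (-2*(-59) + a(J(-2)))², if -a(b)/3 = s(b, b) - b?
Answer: 13924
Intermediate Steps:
a(b) = 0 (a(b) = -3*(b - b) = -3*0 = 0)
(-2*(-59) + a(J(-2)))² = (-2*(-59) + 0)² = (118 + 0)² = 118² = 13924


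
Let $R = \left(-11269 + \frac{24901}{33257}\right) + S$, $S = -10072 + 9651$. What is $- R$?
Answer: $\frac{388749429}{33257} \approx 11689.0$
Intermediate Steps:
$S = -421$
$R = - \frac{388749429}{33257}$ ($R = \left(-11269 + \frac{24901}{33257}\right) - 421 = - \frac{374748232}{33257} - 421 = - \frac{388749429}{33257} \approx -11689.0$)
$- R = \left(-1\right) \left(- \frac{388749429}{33257}\right) = \frac{388749429}{33257}$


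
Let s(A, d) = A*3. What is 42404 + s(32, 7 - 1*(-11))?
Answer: 42500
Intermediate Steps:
s(A, d) = 3*A
42404 + s(32, 7 - 1*(-11)) = 42404 + 3*32 = 42404 + 96 = 42500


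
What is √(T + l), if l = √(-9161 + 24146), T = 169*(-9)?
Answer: 3*√(-169 + √185) ≈ 37.398*I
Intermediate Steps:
T = -1521
l = 9*√185 (l = √14985 = 9*√185 ≈ 122.41)
√(T + l) = √(-1521 + 9*√185)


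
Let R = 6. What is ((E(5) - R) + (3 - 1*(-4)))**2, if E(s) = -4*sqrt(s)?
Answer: 81 - 8*sqrt(5) ≈ 63.111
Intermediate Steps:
((E(5) - R) + (3 - 1*(-4)))**2 = ((-4*sqrt(5) - 1*6) + (3 - 1*(-4)))**2 = ((-4*sqrt(5) - 6) + (3 + 4))**2 = ((-6 - 4*sqrt(5)) + 7)**2 = (1 - 4*sqrt(5))**2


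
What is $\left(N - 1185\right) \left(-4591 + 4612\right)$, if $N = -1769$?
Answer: $-62034$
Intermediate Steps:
$\left(N - 1185\right) \left(-4591 + 4612\right) = \left(-1769 - 1185\right) \left(-4591 + 4612\right) = \left(-2954\right) 21 = -62034$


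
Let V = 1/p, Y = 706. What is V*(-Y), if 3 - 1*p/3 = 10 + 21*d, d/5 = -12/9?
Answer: -706/399 ≈ -1.7694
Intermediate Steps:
d = -20/3 (d = 5*(-12/9) = 5*(-12*⅑) = 5*(-4/3) = -20/3 ≈ -6.6667)
p = 399 (p = 9 - 3*(10 + 21*(-20/3)) = 9 - 3*(10 - 140) = 9 - 3*(-130) = 9 + 390 = 399)
V = 1/399 ≈ 0.0025063
V*(-Y) = (-1*706)/399 = (1/399)*(-706) = -706/399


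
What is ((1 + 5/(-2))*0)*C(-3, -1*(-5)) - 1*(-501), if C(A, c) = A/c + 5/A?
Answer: 501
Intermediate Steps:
C(A, c) = 5/A + A/c
((1 + 5/(-2))*0)*C(-3, -1*(-5)) - 1*(-501) = ((1 + 5/(-2))*0)*(5/(-3) - 3/((-1*(-5)))) - 1*(-501) = ((1 + 5*(-1/2))*0)*(5*(-1/3) - 3/5) + 501 = ((1 - 5/2)*0)*(-5/3 - 3*1/5) + 501 = (-3/2*0)*(-5/3 - 3/5) + 501 = 0*(-34/15) + 501 = 0 + 501 = 501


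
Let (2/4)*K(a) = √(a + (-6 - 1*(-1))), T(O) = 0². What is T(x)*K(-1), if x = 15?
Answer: 0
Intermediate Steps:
T(O) = 0
K(a) = 2*√(-5 + a) (K(a) = 2*√(a + (-6 - 1*(-1))) = 2*√(a + (-6 + 1)) = 2*√(a - 5) = 2*√(-5 + a))
T(x)*K(-1) = 0*(2*√(-5 - 1)) = 0*(2*√(-6)) = 0*(2*(I*√6)) = 0*(2*I*√6) = 0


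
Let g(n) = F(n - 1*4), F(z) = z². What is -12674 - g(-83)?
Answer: -20243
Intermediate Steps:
g(n) = (-4 + n)² (g(n) = (n - 1*4)² = (n - 4)² = (-4 + n)²)
-12674 - g(-83) = -12674 - (-4 - 83)² = -12674 - 1*(-87)² = -12674 - 1*7569 = -12674 - 7569 = -20243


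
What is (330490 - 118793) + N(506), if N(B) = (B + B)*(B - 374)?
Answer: 345281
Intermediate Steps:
N(B) = 2*B*(-374 + B) (N(B) = (2*B)*(-374 + B) = 2*B*(-374 + B))
(330490 - 118793) + N(506) = (330490 - 118793) + 2*506*(-374 + 506) = 211697 + 2*506*132 = 211697 + 133584 = 345281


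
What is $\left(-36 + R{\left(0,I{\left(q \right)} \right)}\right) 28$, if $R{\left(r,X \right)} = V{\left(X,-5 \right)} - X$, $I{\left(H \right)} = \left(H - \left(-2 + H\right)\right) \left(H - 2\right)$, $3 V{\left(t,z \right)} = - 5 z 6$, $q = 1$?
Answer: $448$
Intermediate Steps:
$V{\left(t,z \right)} = - 10 z$ ($V{\left(t,z \right)} = \frac{- 5 z 6}{3} = \frac{\left(-30\right) z}{3} = - 10 z$)
$I{\left(H \right)} = -4 + 2 H$ ($I{\left(H \right)} = 2 \left(-2 + H\right) = -4 + 2 H$)
$R{\left(r,X \right)} = 50 - X$ ($R{\left(r,X \right)} = \left(-10\right) \left(-5\right) - X = 50 - X$)
$\left(-36 + R{\left(0,I{\left(q \right)} \right)}\right) 28 = \left(-36 + \left(50 - \left(-4 + 2 \cdot 1\right)\right)\right) 28 = \left(-36 + \left(50 - \left(-4 + 2\right)\right)\right) 28 = \left(-36 + \left(50 - -2\right)\right) 28 = \left(-36 + \left(50 + 2\right)\right) 28 = \left(-36 + 52\right) 28 = 16 \cdot 28 = 448$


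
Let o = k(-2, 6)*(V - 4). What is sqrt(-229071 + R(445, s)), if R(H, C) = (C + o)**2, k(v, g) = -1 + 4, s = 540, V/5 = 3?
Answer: sqrt(99258) ≈ 315.05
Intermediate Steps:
V = 15 (V = 5*3 = 15)
k(v, g) = 3
o = 33 (o = 3*(15 - 4) = 3*11 = 33)
R(H, C) = (33 + C)**2 (R(H, C) = (C + 33)**2 = (33 + C)**2)
sqrt(-229071 + R(445, s)) = sqrt(-229071 + (33 + 540)**2) = sqrt(-229071 + 573**2) = sqrt(-229071 + 328329) = sqrt(99258)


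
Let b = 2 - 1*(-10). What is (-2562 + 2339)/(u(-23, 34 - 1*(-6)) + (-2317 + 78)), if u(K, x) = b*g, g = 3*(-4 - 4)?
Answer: 223/2527 ≈ 0.088247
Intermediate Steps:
g = -24 (g = 3*(-8) = -24)
b = 12 (b = 2 + 10 = 12)
u(K, x) = -288 (u(K, x) = 12*(-24) = -288)
(-2562 + 2339)/(u(-23, 34 - 1*(-6)) + (-2317 + 78)) = (-2562 + 2339)/(-288 + (-2317 + 78)) = -223/(-288 - 2239) = -223/(-2527) = -223*(-1/2527) = 223/2527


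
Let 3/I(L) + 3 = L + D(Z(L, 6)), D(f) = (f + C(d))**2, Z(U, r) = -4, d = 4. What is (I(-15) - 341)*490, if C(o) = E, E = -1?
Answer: -166880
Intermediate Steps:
C(o) = -1
D(f) = (-1 + f)**2 (D(f) = (f - 1)**2 = (-1 + f)**2)
I(L) = 3/(22 + L) (I(L) = 3/(-3 + (L + (-1 - 4)**2)) = 3/(-3 + (L + (-5)**2)) = 3/(-3 + (L + 25)) = 3/(-3 + (25 + L)) = 3/(22 + L))
(I(-15) - 341)*490 = (3/(22 - 15) - 341)*490 = (3/7 - 341)*490 = -2384/7*490 = -166880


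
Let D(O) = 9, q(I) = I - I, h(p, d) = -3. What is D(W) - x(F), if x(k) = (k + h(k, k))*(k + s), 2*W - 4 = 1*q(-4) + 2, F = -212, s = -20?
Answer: -49871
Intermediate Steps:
q(I) = 0
W = 3 (W = 2 + (1*0 + 2)/2 = 2 + (0 + 2)/2 = 2 + (1/2)*2 = 2 + 1 = 3)
x(k) = (-20 + k)*(-3 + k) (x(k) = (k - 3)*(k - 20) = (-3 + k)*(-20 + k) = (-20 + k)*(-3 + k))
D(W) - x(F) = 9 - (60 + (-212)**2 - 23*(-212)) = 9 - (60 + 44944 + 4876) = 9 - 1*49880 = 9 - 49880 = -49871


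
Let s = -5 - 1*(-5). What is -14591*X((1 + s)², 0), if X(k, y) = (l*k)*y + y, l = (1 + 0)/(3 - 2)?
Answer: 0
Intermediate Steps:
l = 1 (l = 1/1 = 1*1 = 1)
s = 0 (s = -5 + 5 = 0)
X(k, y) = y + k*y (X(k, y) = (1*k)*y + y = k*y + y = y + k*y)
-14591*X((1 + s)², 0) = -0*(1 + (1 + 0)²) = -0*(1 + 1²) = -0*(1 + 1) = -0*2 = -14591*0 = 0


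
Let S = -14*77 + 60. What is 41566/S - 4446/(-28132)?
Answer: -22400167/550738 ≈ -40.673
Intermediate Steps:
S = -1018 (S = -1078 + 60 = -1018)
41566/S - 4446/(-28132) = 41566/(-1018) - 4446/(-28132) = 41566*(-1/1018) - 4446*(-1/28132) = -20783/509 + 171/1082 = -22400167/550738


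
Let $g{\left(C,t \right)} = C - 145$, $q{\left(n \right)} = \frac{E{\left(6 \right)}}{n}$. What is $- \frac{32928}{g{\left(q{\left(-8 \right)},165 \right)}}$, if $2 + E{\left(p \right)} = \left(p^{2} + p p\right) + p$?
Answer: $\frac{21952}{103} \approx 213.13$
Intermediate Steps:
$E{\left(p \right)} = -2 + p + 2 p^{2}$ ($E{\left(p \right)} = -2 + \left(\left(p^{2} + p p\right) + p\right) = -2 + \left(\left(p^{2} + p^{2}\right) + p\right) = -2 + \left(2 p^{2} + p\right) = -2 + \left(p + 2 p^{2}\right) = -2 + p + 2 p^{2}$)
$q{\left(n \right)} = \frac{76}{n}$ ($q{\left(n \right)} = \frac{-2 + 6 + 2 \cdot 6^{2}}{n} = \frac{-2 + 6 + 2 \cdot 36}{n} = \frac{-2 + 6 + 72}{n} = \frac{76}{n}$)
$g{\left(C,t \right)} = -145 + C$ ($g{\left(C,t \right)} = C - 145 = -145 + C$)
$- \frac{32928}{g{\left(q{\left(-8 \right)},165 \right)}} = - \frac{32928}{-145 + \frac{76}{-8}} = - \frac{32928}{-145 + 76 \left(- \frac{1}{8}\right)} = - \frac{32928}{-145 - \frac{19}{2}} = - \frac{32928}{- \frac{309}{2}} = \left(-32928\right) \left(- \frac{2}{309}\right) = \frac{21952}{103}$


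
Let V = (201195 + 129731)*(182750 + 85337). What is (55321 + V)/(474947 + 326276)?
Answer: 88717013883/801223 ≈ 1.1073e+5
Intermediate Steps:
V = 88716958562 (V = 330926*268087 = 88716958562)
(55321 + V)/(474947 + 326276) = (55321 + 88716958562)/(474947 + 326276) = 88717013883/801223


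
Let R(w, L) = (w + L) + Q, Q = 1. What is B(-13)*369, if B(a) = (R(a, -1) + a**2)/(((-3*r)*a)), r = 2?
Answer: 738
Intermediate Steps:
R(w, L) = 1 + L + w (R(w, L) = (w + L) + 1 = (L + w) + 1 = 1 + L + w)
B(a) = -(a + a**2)/(6*a) (B(a) = ((1 - 1 + a) + a**2)/(((-3*2)*a)) = (a + a**2)/((-6*a)) = (a + a**2)*(-1/(6*a)) = -(a + a**2)/(6*a))
B(-13)*369 = (-1/6 - 1/6*(-13))*369 = (-1/6 + 13/6)*369 = 2*369 = 738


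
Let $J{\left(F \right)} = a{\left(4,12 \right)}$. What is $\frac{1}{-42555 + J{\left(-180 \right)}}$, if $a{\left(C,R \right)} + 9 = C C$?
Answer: $- \frac{1}{42548} \approx -2.3503 \cdot 10^{-5}$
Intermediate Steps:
$a{\left(C,R \right)} = -9 + C^{2}$ ($a{\left(C,R \right)} = -9 + C C = -9 + C^{2}$)
$J{\left(F \right)} = 7$ ($J{\left(F \right)} = -9 + 4^{2} = -9 + 16 = 7$)
$\frac{1}{-42555 + J{\left(-180 \right)}} = \frac{1}{-42555 + 7} = \frac{1}{-42548} = - \frac{1}{42548}$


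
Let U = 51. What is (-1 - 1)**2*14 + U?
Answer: 107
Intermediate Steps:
(-1 - 1)**2*14 + U = (-1 - 1)**2*14 + 51 = (-2)**2*14 + 51 = 4*14 + 51 = 56 + 51 = 107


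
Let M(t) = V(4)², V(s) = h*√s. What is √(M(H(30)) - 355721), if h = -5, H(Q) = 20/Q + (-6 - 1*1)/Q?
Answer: I*√355621 ≈ 596.34*I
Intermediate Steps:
H(Q) = 13/Q (H(Q) = 20/Q + (-6 - 1)/Q = 20/Q - 7/Q = 13/Q)
V(s) = -5*√s
M(t) = 100 (M(t) = (-5*√4)² = (-5*2)² = (-10)² = 100)
√(M(H(30)) - 355721) = √(100 - 355721) = √(-355621) = I*√355621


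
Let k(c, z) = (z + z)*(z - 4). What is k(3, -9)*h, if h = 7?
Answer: 1638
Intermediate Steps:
k(c, z) = 2*z*(-4 + z) (k(c, z) = (2*z)*(-4 + z) = 2*z*(-4 + z))
k(3, -9)*h = (2*(-9)*(-4 - 9))*7 = (2*(-9)*(-13))*7 = 234*7 = 1638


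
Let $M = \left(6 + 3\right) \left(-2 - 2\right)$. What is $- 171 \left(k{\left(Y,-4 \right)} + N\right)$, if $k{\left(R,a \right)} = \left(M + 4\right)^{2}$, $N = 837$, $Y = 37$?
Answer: $-318231$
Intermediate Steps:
$M = -36$ ($M = 9 \left(-4\right) = -36$)
$k{\left(R,a \right)} = 1024$ ($k{\left(R,a \right)} = \left(-36 + 4\right)^{2} = \left(-32\right)^{2} = 1024$)
$- 171 \left(k{\left(Y,-4 \right)} + N\right) = - 171 \left(1024 + 837\right) = \left(-171\right) 1861 = -318231$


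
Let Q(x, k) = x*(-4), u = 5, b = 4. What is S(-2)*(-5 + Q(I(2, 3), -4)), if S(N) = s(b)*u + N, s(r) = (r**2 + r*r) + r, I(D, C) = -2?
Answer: 534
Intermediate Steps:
s(r) = r + 2*r**2 (s(r) = (r**2 + r**2) + r = 2*r**2 + r = r + 2*r**2)
Q(x, k) = -4*x
S(N) = 180 + N (S(N) = (4*(1 + 2*4))*5 + N = (4*(1 + 8))*5 + N = (4*9)*5 + N = 36*5 + N = 180 + N)
S(-2)*(-5 + Q(I(2, 3), -4)) = (180 - 2)*(-5 - 4*(-2)) = 178*(-5 + 8) = 178*3 = 534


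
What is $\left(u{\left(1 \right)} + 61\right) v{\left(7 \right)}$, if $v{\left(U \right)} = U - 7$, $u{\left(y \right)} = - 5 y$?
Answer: $0$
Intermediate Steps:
$v{\left(U \right)} = -7 + U$ ($v{\left(U \right)} = U - 7 = -7 + U$)
$\left(u{\left(1 \right)} + 61\right) v{\left(7 \right)} = \left(\left(-5\right) 1 + 61\right) \left(-7 + 7\right) = \left(-5 + 61\right) 0 = 56 \cdot 0 = 0$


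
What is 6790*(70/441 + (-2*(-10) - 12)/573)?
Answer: 2015660/1719 ≈ 1172.6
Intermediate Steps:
6790*(70/441 + (-2*(-10) - 12)/573) = 6790*(70*(1/441) + (20 - 12)*(1/573)) = 6790*(10/63 + 8*(1/573)) = 6790*(10/63 + 8/573) = 6790*(2078/12033) = 2015660/1719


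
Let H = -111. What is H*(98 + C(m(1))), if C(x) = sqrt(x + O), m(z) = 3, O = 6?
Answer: -11211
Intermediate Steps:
C(x) = sqrt(6 + x) (C(x) = sqrt(x + 6) = sqrt(6 + x))
H*(98 + C(m(1))) = -111*(98 + sqrt(6 + 3)) = -111*(98 + sqrt(9)) = -111*(98 + 3) = -111*101 = -11211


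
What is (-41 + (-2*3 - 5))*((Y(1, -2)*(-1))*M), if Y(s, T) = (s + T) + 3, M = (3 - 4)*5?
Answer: -520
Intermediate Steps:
M = -5 (M = -1*5 = -5)
Y(s, T) = 3 + T + s (Y(s, T) = (T + s) + 3 = 3 + T + s)
(-41 + (-2*3 - 5))*((Y(1, -2)*(-1))*M) = (-41 + (-2*3 - 5))*(((3 - 2 + 1)*(-1))*(-5)) = (-41 + (-6 - 5))*((2*(-1))*(-5)) = (-41 - 11)*(-2*(-5)) = -52*10 = -520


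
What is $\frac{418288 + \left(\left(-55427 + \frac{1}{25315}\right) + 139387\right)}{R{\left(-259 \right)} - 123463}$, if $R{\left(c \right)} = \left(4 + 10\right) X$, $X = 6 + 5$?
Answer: $- \frac{12714408121}{3121567335} \approx -4.0731$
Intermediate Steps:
$X = 11$
$R{\left(c \right)} = 154$ ($R{\left(c \right)} = \left(4 + 10\right) 11 = 14 \cdot 11 = 154$)
$\frac{418288 + \left(\left(-55427 + \frac{1}{25315}\right) + 139387\right)}{R{\left(-259 \right)} - 123463} = \frac{418288 + \left(\left(-55427 + \frac{1}{25315}\right) + 139387\right)}{154 - 123463} = \frac{418288 + \left(\left(-55427 + \frac{1}{25315}\right) + 139387\right)}{-123309} = \left(418288 + \left(- \frac{1403134504}{25315} + 139387\right)\right) \left(- \frac{1}{123309}\right) = \left(418288 + \frac{2125447401}{25315}\right) \left(- \frac{1}{123309}\right) = \frac{12714408121}{25315} \left(- \frac{1}{123309}\right) = - \frac{12714408121}{3121567335}$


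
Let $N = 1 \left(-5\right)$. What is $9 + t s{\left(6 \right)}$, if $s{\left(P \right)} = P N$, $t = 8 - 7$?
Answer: $-21$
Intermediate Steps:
$N = -5$
$t = 1$ ($t = 8 - 7 = 1$)
$s{\left(P \right)} = - 5 P$ ($s{\left(P \right)} = P \left(-5\right) = - 5 P$)
$9 + t s{\left(6 \right)} = 9 + 1 \left(\left(-5\right) 6\right) = 9 + 1 \left(-30\right) = 9 - 30 = -21$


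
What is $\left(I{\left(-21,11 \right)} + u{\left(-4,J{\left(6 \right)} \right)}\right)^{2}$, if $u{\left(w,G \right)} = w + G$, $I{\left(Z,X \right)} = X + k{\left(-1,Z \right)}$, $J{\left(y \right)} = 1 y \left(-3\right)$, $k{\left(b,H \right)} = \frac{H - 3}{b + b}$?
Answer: $1$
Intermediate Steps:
$k{\left(b,H \right)} = \frac{-3 + H}{2 b}$
$J{\left(y \right)} = - 3 y$ ($J{\left(y \right)} = y \left(-3\right) = - 3 y$)
$I{\left(Z,X \right)} = \frac{3}{2} + X - \frac{Z}{2}$ ($I{\left(Z,X \right)} = X + \frac{-3 + Z}{2 \left(-1\right)} = X + \frac{1}{2} \left(-1\right) \left(-3 + Z\right) = X - \left(- \frac{3}{2} + \frac{Z}{2}\right) = \frac{3}{2} + X - \frac{Z}{2}$)
$u{\left(w,G \right)} = G + w$
$\left(I{\left(-21,11 \right)} + u{\left(-4,J{\left(6 \right)} \right)}\right)^{2} = \left(\left(\frac{3}{2} + 11 - - \frac{21}{2}\right) - 22\right)^{2} = \left(\left(\frac{3}{2} + 11 + \frac{21}{2}\right) - 22\right)^{2} = \left(23 - 22\right)^{2} = 1^{2} = 1$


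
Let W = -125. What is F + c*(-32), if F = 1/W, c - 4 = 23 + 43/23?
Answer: -2656023/2875 ≈ -923.83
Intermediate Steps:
c = 664/23 (c = 4 + (23 + 43/23) = 4 + 572/23 = 664/23 ≈ 28.870)
F = -1/125 (F = 1/(-125) = -1/125 ≈ -0.0080000)
F + c*(-32) = -1/125 + (664/23)*(-32) = -1/125 - 21248/23 = -2656023/2875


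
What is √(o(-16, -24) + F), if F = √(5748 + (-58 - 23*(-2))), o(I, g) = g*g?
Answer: √(576 + 2*√1434) ≈ 25.529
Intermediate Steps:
o(I, g) = g²
F = 2*√1434 (F = √(5748 + (-58 + 46)) = √(5748 - 12) = √5736 = 2*√1434 ≈ 75.736)
√(o(-16, -24) + F) = √((-24)² + 2*√1434) = √(576 + 2*√1434)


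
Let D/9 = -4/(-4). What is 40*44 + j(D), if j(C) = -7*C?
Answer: 1697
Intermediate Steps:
D = 9 (D = 9*(-4/(-4)) = 9*(-4*(-1/4)) = 9*1 = 9)
40*44 + j(D) = 40*44 - 7*9 = 1760 - 63 = 1697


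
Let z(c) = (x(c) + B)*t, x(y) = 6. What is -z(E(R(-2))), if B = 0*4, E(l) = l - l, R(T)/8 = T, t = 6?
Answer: -36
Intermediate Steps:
R(T) = 8*T
E(l) = 0
B = 0
z(c) = 36 (z(c) = (6 + 0)*6 = 6*6 = 36)
-z(E(R(-2))) = -1*36 = -36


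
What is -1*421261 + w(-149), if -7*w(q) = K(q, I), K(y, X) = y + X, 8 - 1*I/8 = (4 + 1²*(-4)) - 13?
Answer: -2948846/7 ≈ -4.2126e+5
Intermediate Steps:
I = 168 (I = 64 - 8*((4 + 1²*(-4)) - 13) = 64 - 8*((4 + 1*(-4)) - 13) = 64 - 8*((4 - 4) - 13) = 64 - 8*(0 - 13) = 64 - 8*(-13) = 64 + 104 = 168)
K(y, X) = X + y
w(q) = -24 - q/7 (w(q) = -(168 + q)/7 = -24 - q/7)
-1*421261 + w(-149) = -1*421261 + (-24 - ⅐*(-149)) = -421261 + (-24 + 149/7) = -421261 - 19/7 = -2948846/7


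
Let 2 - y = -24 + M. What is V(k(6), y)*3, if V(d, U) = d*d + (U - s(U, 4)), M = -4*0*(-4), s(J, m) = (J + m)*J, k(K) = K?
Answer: -2154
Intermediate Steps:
s(J, m) = J*(J + m)
M = 0 (M = 0*(-4) = 0)
y = 26 (y = 2 - (-24 + 0) = 2 - 1*(-24) = 2 + 24 = 26)
V(d, U) = U + d² - U*(4 + U) (V(d, U) = d*d + (U - U*(U + 4)) = d² + (U - U*(4 + U)) = U + d² - U*(4 + U))
V(k(6), y)*3 = (26 + 6² - 1*26*(4 + 26))*3 = (26 + 36 - 1*26*30)*3 = (26 + 36 - 780)*3 = -718*3 = -2154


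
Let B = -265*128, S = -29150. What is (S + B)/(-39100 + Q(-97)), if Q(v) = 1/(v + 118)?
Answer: 1324470/821099 ≈ 1.6130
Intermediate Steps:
Q(v) = 1/(118 + v)
B = -33920
(S + B)/(-39100 + Q(-97)) = (-29150 - 33920)/(-39100 + 1/(118 - 97)) = -63070/(-39100 + 1/21) = -63070/(-821099/21) = -63070*(-21/821099) = 1324470/821099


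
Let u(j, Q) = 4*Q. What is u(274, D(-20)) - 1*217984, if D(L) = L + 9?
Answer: -218028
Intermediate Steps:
D(L) = 9 + L
u(274, D(-20)) - 1*217984 = 4*(9 - 20) - 1*217984 = 4*(-11) - 217984 = -44 - 217984 = -218028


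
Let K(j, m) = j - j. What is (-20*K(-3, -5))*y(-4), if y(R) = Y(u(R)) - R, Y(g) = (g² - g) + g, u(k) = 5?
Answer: 0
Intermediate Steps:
Y(g) = g²
K(j, m) = 0
y(R) = 25 - R (y(R) = 5² - R = 25 - R)
(-20*K(-3, -5))*y(-4) = (-20*0)*(25 - 1*(-4)) = 0*(25 + 4) = 0*29 = 0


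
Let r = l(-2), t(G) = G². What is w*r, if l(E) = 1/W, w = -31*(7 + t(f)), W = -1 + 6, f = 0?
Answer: -217/5 ≈ -43.400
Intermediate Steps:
W = 5
w = -217 (w = -31*(7 + 0²) = -31*(7 + 0) = -31*7 = -217)
l(E) = ⅕ (l(E) = 1/5 = ⅕)
r = ⅕ ≈ 0.20000
w*r = -217*⅕ = -217/5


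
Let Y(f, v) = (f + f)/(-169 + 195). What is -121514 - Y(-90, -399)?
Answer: -1579592/13 ≈ -1.2151e+5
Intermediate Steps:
Y(f, v) = f/13 (Y(f, v) = (2*f)/26 = (2*f)*(1/26) = f/13)
-121514 - Y(-90, -399) = -121514 - (-90)/13 = -121514 - 1*(-90/13) = -121514 + 90/13 = -1579592/13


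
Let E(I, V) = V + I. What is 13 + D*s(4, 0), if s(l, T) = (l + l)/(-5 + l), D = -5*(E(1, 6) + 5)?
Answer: 493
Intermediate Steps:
E(I, V) = I + V
D = -60 (D = -5*((1 + 6) + 5) = -5*(7 + 5) = -5*12 = -60)
s(l, T) = 2*l/(-5 + l) (s(l, T) = (2*l)/(-5 + l) = 2*l/(-5 + l))
13 + D*s(4, 0) = 13 - 120*4/(-5 + 4) = 13 - 120*4/(-1) = 13 - 120*4*(-1) = 13 - 60*(-8) = 13 + 480 = 493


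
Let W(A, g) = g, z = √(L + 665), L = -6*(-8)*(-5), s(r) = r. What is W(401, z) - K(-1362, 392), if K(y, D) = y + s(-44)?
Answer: 1406 + 5*√17 ≈ 1426.6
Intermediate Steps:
L = -240 (L = 48*(-5) = -240)
z = 5*√17 (z = √(-240 + 665) = √425 = 5*√17 ≈ 20.616)
K(y, D) = -44 + y (K(y, D) = y - 44 = -44 + y)
W(401, z) - K(-1362, 392) = 5*√17 - (-44 - 1362) = 5*√17 - 1*(-1406) = 5*√17 + 1406 = 1406 + 5*√17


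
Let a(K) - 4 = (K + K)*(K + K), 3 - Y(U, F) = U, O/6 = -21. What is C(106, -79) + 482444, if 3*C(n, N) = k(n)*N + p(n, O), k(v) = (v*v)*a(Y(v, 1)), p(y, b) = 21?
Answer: -37670164007/3 ≈ -1.2557e+10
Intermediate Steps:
O = -126 (O = 6*(-21) = -126)
Y(U, F) = 3 - U
a(K) = 4 + 4*K² (a(K) = 4 + (K + K)*(K + K) = 4 + (2*K)*(2*K) = 4 + 4*K²)
k(v) = v²*(4 + 4*(3 - v)²) (k(v) = (v*v)*(4 + 4*(3 - v)²) = v²*(4 + 4*(3 - v)²))
C(n, N) = 7 + 4*N*n²*(1 + (-3 + n)²)/3 (C(n, N) = ((4*n²*(1 + (-3 + n)²))*N + 21)/3 = (4*N*n²*(1 + (-3 + n)²) + 21)/3 = (21 + 4*N*n²*(1 + (-3 + n)²))/3 = 7 + 4*N*n²*(1 + (-3 + n)²)/3)
C(106, -79) + 482444 = (7 + (4/3)*(-79)*106²*(1 + (-3 + 106)²)) + 482444 = (7 + (4/3)*(-79)*11236*(1 + 103²)) + 482444 = (7 + (4/3)*(-79)*11236*(1 + 10609)) + 482444 = (7 + (4/3)*(-79)*11236*10610) + 482444 = (7 - 37671611360/3) + 482444 = -37671611339/3 + 482444 = -37670164007/3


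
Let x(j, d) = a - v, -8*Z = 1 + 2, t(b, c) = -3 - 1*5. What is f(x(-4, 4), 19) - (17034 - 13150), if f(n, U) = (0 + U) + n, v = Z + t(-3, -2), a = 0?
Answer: -30853/8 ≈ -3856.6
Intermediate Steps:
t(b, c) = -8 (t(b, c) = -3 - 5 = -8)
Z = -3/8 (Z = -(1 + 2)/8 = -1/8*3 = -3/8 ≈ -0.37500)
v = -67/8 (v = -3/8 - 8 = -67/8 ≈ -8.3750)
x(j, d) = 67/8 (x(j, d) = 0 - 1*(-67/8) = 0 + 67/8 = 67/8)
f(n, U) = U + n
f(x(-4, 4), 19) - (17034 - 13150) = (19 + 67/8) - (17034 - 13150) = 219/8 - 1*3884 = 219/8 - 3884 = -30853/8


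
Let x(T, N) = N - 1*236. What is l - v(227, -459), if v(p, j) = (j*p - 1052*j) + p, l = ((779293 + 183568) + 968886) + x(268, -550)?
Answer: 1552059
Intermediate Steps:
x(T, N) = -236 + N (x(T, N) = N - 236 = -236 + N)
l = 1930961 (l = ((779293 + 183568) + 968886) + (-236 - 550) = (962861 + 968886) - 786 = 1931747 - 786 = 1930961)
v(p, j) = p - 1052*j + j*p (v(p, j) = (-1052*j + j*p) + p = p - 1052*j + j*p)
l - v(227, -459) = 1930961 - (227 - 1052*(-459) - 459*227) = 1930961 - (227 + 482868 - 104193) = 1930961 - 1*378902 = 1930961 - 378902 = 1552059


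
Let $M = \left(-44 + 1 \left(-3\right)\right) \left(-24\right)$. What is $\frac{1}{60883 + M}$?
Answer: $\frac{1}{62011} \approx 1.6126 \cdot 10^{-5}$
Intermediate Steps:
$M = 1128$ ($M = \left(-44 - 3\right) \left(-24\right) = \left(-47\right) \left(-24\right) = 1128$)
$\frac{1}{60883 + M} = \frac{1}{60883 + 1128} = \frac{1}{62011}$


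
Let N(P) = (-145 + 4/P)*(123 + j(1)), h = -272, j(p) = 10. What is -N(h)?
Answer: 1311513/68 ≈ 19287.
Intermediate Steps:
N(P) = -19285 + 532/P (N(P) = (-145 + 4/P)*(123 + 10) = (-145 + 4/P)*133 = -19285 + 532/P)
-N(h) = -(-19285 + 532/(-272)) = -(-19285 + 532*(-1/272)) = -(-19285 - 133/68) = -1*(-1311513/68) = 1311513/68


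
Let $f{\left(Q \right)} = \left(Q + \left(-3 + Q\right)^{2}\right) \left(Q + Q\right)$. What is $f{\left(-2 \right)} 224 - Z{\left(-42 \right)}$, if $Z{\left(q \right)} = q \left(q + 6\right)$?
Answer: $-22120$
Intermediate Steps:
$Z{\left(q \right)} = q \left(6 + q\right)$
$f{\left(Q \right)} = 2 Q \left(Q + \left(-3 + Q\right)^{2}\right)$ ($f{\left(Q \right)} = \left(Q + \left(-3 + Q\right)^{2}\right) 2 Q = 2 Q \left(Q + \left(-3 + Q\right)^{2}\right)$)
$f{\left(-2 \right)} 224 - Z{\left(-42 \right)} = 2 \left(-2\right) \left(-2 + \left(-3 - 2\right)^{2}\right) 224 - - 42 \left(6 - 42\right) = 2 \left(-2\right) \left(-2 + \left(-5\right)^{2}\right) 224 - \left(-42\right) \left(-36\right) = 2 \left(-2\right) \left(-2 + 25\right) 224 - 1512 = 2 \left(-2\right) 23 \cdot 224 - 1512 = \left(-92\right) 224 - 1512 = -20608 - 1512 = -22120$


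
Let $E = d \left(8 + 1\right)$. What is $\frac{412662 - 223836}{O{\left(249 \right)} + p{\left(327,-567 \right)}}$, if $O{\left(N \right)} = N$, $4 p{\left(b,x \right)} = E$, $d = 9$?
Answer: $\frac{251768}{359} \approx 701.3$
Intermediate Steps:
$E = 81$ ($E = 9 \left(8 + 1\right) = 9 \cdot 9 = 81$)
$p{\left(b,x \right)} = \frac{81}{4}$ ($p{\left(b,x \right)} = \frac{1}{4} \cdot 81 = \frac{81}{4}$)
$\frac{412662 - 223836}{O{\left(249 \right)} + p{\left(327,-567 \right)}} = \frac{412662 - 223836}{249 + \frac{81}{4}} = \frac{188826}{\frac{1077}{4}} = 188826 \cdot \frac{4}{1077} = \frac{251768}{359}$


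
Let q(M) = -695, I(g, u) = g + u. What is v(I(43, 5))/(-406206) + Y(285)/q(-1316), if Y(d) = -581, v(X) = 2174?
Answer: 117247378/141156585 ≈ 0.83062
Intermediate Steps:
v(I(43, 5))/(-406206) + Y(285)/q(-1316) = 2174/(-406206) - 581/(-695) = 2174*(-1/406206) - 581*(-1/695) = -1087/203103 + 581/695 = 117247378/141156585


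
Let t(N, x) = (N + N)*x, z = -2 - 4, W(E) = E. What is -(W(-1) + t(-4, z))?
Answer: -47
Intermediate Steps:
z = -6
t(N, x) = 2*N*x (t(N, x) = (2*N)*x = 2*N*x)
-(W(-1) + t(-4, z)) = -(-1 + 2*(-4)*(-6)) = -(-1 + 48) = -1*47 = -47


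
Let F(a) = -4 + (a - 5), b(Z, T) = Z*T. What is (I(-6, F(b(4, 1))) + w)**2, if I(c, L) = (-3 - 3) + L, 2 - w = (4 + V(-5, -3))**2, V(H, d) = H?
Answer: 100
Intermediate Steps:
b(Z, T) = T*Z
F(a) = -9 + a (F(a) = -4 + (-5 + a) = -9 + a)
w = 1 (w = 2 - (4 - 5)**2 = 2 - 1*(-1)**2 = 2 - 1*1 = 2 - 1 = 1)
I(c, L) = -6 + L
(I(-6, F(b(4, 1))) + w)**2 = ((-6 + (-9 + 1*4)) + 1)**2 = ((-6 + (-9 + 4)) + 1)**2 = ((-6 - 5) + 1)**2 = (-11 + 1)**2 = (-10)**2 = 100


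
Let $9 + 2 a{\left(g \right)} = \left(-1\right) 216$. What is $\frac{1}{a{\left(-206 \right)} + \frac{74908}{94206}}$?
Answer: $- \frac{94206}{10523267} \approx -0.0089522$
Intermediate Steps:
$a{\left(g \right)} = - \frac{225}{2}$ ($a{\left(g \right)} = - \frac{9}{2} + \frac{\left(-1\right) 216}{2} = - \frac{9}{2} + \frac{1}{2} \left(-216\right) = - \frac{9}{2} - 108 = - \frac{225}{2}$)
$\frac{1}{a{\left(-206 \right)} + \frac{74908}{94206}} = \frac{1}{- \frac{225}{2} + \frac{74908}{94206}} = \frac{1}{- \frac{225}{2} + 74908 \cdot \frac{1}{94206}} = \frac{1}{- \frac{225}{2} + \frac{37454}{47103}} = \frac{1}{- \frac{10523267}{94206}} = - \frac{94206}{10523267}$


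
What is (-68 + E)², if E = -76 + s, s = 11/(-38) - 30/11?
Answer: 3776471209/174724 ≈ 21614.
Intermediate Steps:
s = -1261/418 (s = 11*(-1/38) - 30*1/11 = -11/38 - 30/11 = -1261/418 ≈ -3.0167)
E = -33029/418 (E = -76 - 1261/418 = -33029/418 ≈ -79.017)
(-68 + E)² = (-68 - 33029/418)² = (-61453/418)² = 3776471209/174724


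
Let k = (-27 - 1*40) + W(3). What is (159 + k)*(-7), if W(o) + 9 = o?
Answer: -602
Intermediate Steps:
W(o) = -9 + o
k = -73 (k = (-27 - 1*40) + (-9 + 3) = (-27 - 40) - 6 = -67 - 6 = -73)
(159 + k)*(-7) = (159 - 73)*(-7) = 86*(-7) = -602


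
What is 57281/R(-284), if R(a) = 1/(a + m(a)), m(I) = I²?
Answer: 4603788532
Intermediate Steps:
R(a) = 1/(a + a²)
57281/R(-284) = 57281/((1/((-284)*(1 - 284)))) = 57281/((-1/284/(-283))) = 57281/((-1/284*(-1/283))) = 57281/(1/80372) = 57281*80372 = 4603788532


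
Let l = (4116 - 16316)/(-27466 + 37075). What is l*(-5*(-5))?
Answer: -305000/9609 ≈ -31.741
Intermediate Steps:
l = -12200/9609 ≈ -1.2696
l*(-5*(-5)) = -(-61000)*(-5)/9609 = -12200/9609*25 = -305000/9609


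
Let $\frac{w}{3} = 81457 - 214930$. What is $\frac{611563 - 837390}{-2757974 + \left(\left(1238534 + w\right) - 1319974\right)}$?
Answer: $\frac{225827}{3239833} \approx 0.069703$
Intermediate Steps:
$w = -400419$ ($w = 3 \left(81457 - 214930\right) = 3 \left(-133473\right) = -400419$)
$\frac{611563 - 837390}{-2757974 + \left(\left(1238534 + w\right) - 1319974\right)} = \frac{611563 - 837390}{-2757974 + \left(\left(1238534 - 400419\right) - 1319974\right)} = - \frac{225827}{-2757974 + \left(838115 - 1319974\right)} = - \frac{225827}{-2757974 - 481859} = - \frac{225827}{-3239833} = \left(-225827\right) \left(- \frac{1}{3239833}\right) = \frac{225827}{3239833}$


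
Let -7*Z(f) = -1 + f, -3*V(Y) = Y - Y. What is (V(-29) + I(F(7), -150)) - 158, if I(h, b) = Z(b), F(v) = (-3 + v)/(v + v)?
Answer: -955/7 ≈ -136.43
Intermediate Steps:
V(Y) = 0 (V(Y) = -(Y - Y)/3 = -⅓*0 = 0)
Z(f) = ⅐ - f/7 (Z(f) = -(-1 + f)/7 = ⅐ - f/7)
F(v) = (-3 + v)/(2*v) (F(v) = (-3 + v)/((2*v)) = (-3 + v)*(1/(2*v)) = (-3 + v)/(2*v))
I(h, b) = ⅐ - b/7
(V(-29) + I(F(7), -150)) - 158 = (0 + (⅐ - ⅐*(-150))) - 158 = (0 + (⅐ + 150/7)) - 158 = (0 + 151/7) - 158 = 151/7 - 158 = -955/7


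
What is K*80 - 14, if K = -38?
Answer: -3054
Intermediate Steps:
K*80 - 14 = -38*80 - 14 = -3040 - 14 = -3054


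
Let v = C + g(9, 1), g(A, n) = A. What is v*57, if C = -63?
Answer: -3078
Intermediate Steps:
v = -54 (v = -63 + 9 = -54)
v*57 = -54*57 = -3078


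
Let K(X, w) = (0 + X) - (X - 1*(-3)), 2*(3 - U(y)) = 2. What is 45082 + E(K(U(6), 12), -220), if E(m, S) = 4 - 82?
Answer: 45004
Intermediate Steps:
U(y) = 2 (U(y) = 3 - ½*2 = 3 - 1 = 2)
K(X, w) = -3 (K(X, w) = X - (X + 3) = X - (3 + X) = X + (-3 - X) = -3)
E(m, S) = -78
45082 + E(K(U(6), 12), -220) = 45082 - 78 = 45004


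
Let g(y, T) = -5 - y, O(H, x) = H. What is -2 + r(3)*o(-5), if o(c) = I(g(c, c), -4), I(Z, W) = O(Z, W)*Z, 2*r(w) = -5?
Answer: -2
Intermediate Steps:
r(w) = -5/2 (r(w) = (1/2)*(-5) = -5/2)
I(Z, W) = Z**2 (I(Z, W) = Z*Z = Z**2)
o(c) = (-5 - c)**2
-2 + r(3)*o(-5) = -2 - 5*(5 - 5)**2/2 = -2 - 5/2*0**2 = -2 - 5/2*0 = -2 + 0 = -2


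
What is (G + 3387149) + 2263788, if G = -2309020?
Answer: 3341917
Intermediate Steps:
(G + 3387149) + 2263788 = (-2309020 + 3387149) + 2263788 = 1078129 + 2263788 = 3341917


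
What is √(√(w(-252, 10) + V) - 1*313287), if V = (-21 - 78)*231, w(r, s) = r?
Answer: √(-313287 + 3*I*√2569) ≈ 0.136 + 559.72*I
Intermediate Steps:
V = -22869 (V = -99*231 = -22869)
√(√(w(-252, 10) + V) - 1*313287) = √(√(-252 - 22869) - 1*313287) = √(√(-23121) - 313287) = √(3*I*√2569 - 313287) = √(-313287 + 3*I*√2569)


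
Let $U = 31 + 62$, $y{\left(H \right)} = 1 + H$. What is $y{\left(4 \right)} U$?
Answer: $465$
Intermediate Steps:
$U = 93$
$y{\left(4 \right)} U = \left(1 + 4\right) 93 = 5 \cdot 93 = 465$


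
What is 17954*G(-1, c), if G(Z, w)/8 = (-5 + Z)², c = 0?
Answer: 5170752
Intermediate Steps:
G(Z, w) = 8*(-5 + Z)²
17954*G(-1, c) = 17954*(8*(-5 - 1)²) = 17954*(8*(-6)²) = 17954*(8*36) = 17954*288 = 5170752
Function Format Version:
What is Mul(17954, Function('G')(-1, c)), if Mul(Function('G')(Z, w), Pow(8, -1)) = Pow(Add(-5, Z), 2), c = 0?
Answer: 5170752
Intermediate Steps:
Function('G')(Z, w) = Mul(8, Pow(Add(-5, Z), 2))
Mul(17954, Function('G')(-1, c)) = Mul(17954, Mul(8, Pow(Add(-5, -1), 2))) = Mul(17954, Mul(8, Pow(-6, 2))) = Mul(17954, Mul(8, 36)) = Mul(17954, 288) = 5170752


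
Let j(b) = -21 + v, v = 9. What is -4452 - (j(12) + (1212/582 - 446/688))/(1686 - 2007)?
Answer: -47686294415/10711128 ≈ -4452.0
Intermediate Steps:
j(b) = -12 (j(b) = -21 + 9 = -12)
-4452 - (j(12) + (1212/582 - 446/688))/(1686 - 2007) = -4452 - (-12 + (1212/582 - 446/688))/(1686 - 2007) = -4452 - (-12 + (1212*(1/582) - 446*1/688))/(-321) = -4452 - (-12 + (202/97 - 223/344))*(-1)/321 = -4452 - (-12 + 47857/33368)*(-1)/321 = -4452 - (-352559)*(-1)/(33368*321) = -4452 - 1*352559/10711128 = -4452 - 352559/10711128 = -47686294415/10711128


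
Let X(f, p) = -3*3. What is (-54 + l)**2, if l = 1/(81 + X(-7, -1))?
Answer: 15108769/5184 ≈ 2914.5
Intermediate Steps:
X(f, p) = -9
l = 1/72 (l = 1/(81 - 9) = 1/72 ≈ 0.013889)
(-54 + l)**2 = (-54 + 1/72)**2 = (-3887/72)**2 = 15108769/5184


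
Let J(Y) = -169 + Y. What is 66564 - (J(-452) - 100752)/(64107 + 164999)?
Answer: 15250313157/229106 ≈ 66565.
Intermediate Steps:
66564 - (J(-452) - 100752)/(64107 + 164999) = 66564 - ((-169 - 452) - 100752)/(64107 + 164999) = 66564 - (-621 - 100752)/229106 = 66564 - (-101373)/229106 = 66564 - 1*(-101373/229106) = 66564 + 101373/229106 = 15250313157/229106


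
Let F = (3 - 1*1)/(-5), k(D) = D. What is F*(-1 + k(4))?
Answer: -6/5 ≈ -1.2000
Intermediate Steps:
F = -2/5 (F = (3 - 1)*(-1/5) = 2*(-1/5) = -2/5 ≈ -0.40000)
F*(-1 + k(4)) = -2*(-1 + 4)/5 = -2/5*3 = -6/5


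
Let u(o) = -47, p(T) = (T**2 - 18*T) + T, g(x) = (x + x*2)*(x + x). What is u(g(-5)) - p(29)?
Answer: -395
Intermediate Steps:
g(x) = 6*x**2 (g(x) = (x + 2*x)*(2*x) = (3*x)*(2*x) = 6*x**2)
p(T) = T**2 - 17*T
u(g(-5)) - p(29) = -47 - 29*(-17 + 29) = -47 - 29*12 = -47 - 1*348 = -47 - 348 = -395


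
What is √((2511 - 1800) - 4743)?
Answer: 24*I*√7 ≈ 63.498*I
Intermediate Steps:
√((2511 - 1800) - 4743) = √(711 - 4743) = √(-4032) = 24*I*√7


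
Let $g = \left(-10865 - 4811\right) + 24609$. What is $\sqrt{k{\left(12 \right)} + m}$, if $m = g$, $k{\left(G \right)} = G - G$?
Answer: $\sqrt{8933} \approx 94.515$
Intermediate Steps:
$k{\left(G \right)} = 0$
$g = 8933$ ($g = -15676 + 24609 = 8933$)
$m = 8933$
$\sqrt{k{\left(12 \right)} + m} = \sqrt{0 + 8933} = \sqrt{8933}$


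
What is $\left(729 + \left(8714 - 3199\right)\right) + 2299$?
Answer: $8543$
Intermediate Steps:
$\left(729 + \left(8714 - 3199\right)\right) + 2299 = \left(729 + 5515\right) + 2299 = 6244 + 2299 = 8543$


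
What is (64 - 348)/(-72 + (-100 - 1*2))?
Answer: 142/87 ≈ 1.6322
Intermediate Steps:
(64 - 348)/(-72 + (-100 - 1*2)) = -284/(-72 + (-100 - 2)) = -284/(-72 - 102) = -284/(-174) = -284*(-1/174) = 142/87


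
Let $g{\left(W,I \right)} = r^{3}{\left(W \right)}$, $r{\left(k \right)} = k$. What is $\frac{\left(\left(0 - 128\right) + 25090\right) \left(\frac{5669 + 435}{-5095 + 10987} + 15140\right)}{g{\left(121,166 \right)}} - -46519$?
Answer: $\frac{121948486737859}{2609509353} \approx 46732.0$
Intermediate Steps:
$g{\left(W,I \right)} = W^{3}$
$\frac{\left(\left(0 - 128\right) + 25090\right) \left(\frac{5669 + 435}{-5095 + 10987} + 15140\right)}{g{\left(121,166 \right)}} - -46519 = \frac{\left(\left(0 - 128\right) + 25090\right) \left(\frac{5669 + 435}{-5095 + 10987} + 15140\right)}{121^{3}} - -46519 = \frac{\left(\left(0 - 128\right) + 25090\right) \left(\frac{6104}{5892} + 15140\right)}{1771561} + 46519 = \left(-128 + 25090\right) \left(6104 \cdot \frac{1}{5892} + 15140\right) \frac{1}{1771561} + 46519 = 24962 \left(\frac{1526}{1473} + 15140\right) \frac{1}{1771561} + 46519 = 24962 \cdot \frac{22302746}{1473} \cdot \frac{1}{1771561} + 46519 = \frac{556721145652}{1473} \cdot \frac{1}{1771561} + 46519 = \frac{556721145652}{2609509353} + 46519 = \frac{121948486737859}{2609509353}$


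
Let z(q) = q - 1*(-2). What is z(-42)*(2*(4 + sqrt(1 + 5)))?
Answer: -320 - 80*sqrt(6) ≈ -515.96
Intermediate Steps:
z(q) = 2 + q (z(q) = q + 2 = 2 + q)
z(-42)*(2*(4 + sqrt(1 + 5))) = (2 - 42)*(2*(4 + sqrt(1 + 5))) = -80*(4 + sqrt(6)) = -40*(8 + 2*sqrt(6)) = -320 - 80*sqrt(6)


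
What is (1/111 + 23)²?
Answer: 6522916/12321 ≈ 529.41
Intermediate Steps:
(1/111 + 23)² = (2554/111)² = 6522916/12321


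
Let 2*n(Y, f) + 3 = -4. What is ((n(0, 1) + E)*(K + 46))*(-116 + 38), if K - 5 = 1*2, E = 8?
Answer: -18603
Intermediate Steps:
n(Y, f) = -7/2 (n(Y, f) = -3/2 + (½)*(-4) = -3/2 - 2 = -7/2)
K = 7 (K = 5 + 1*2 = 5 + 2 = 7)
((n(0, 1) + E)*(K + 46))*(-116 + 38) = ((-7/2 + 8)*(7 + 46))*(-116 + 38) = ((9/2)*53)*(-78) = (477/2)*(-78) = -18603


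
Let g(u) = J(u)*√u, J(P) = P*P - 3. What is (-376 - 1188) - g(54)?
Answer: -1564 - 8739*√6 ≈ -22970.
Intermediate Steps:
J(P) = -3 + P² (J(P) = P² - 3 = -3 + P²)
g(u) = √u*(-3 + u²) (g(u) = (-3 + u²)*√u = √u*(-3 + u²))
(-376 - 1188) - g(54) = (-376 - 1188) - √54*(-3 + 54²) = -1564 - 3*√6*(-3 + 2916) = -1564 - 3*√6*2913 = -1564 - 8739*√6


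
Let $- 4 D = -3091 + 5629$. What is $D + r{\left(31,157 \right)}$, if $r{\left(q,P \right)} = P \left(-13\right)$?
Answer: $- \frac{5351}{2} \approx -2675.5$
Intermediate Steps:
$r{\left(q,P \right)} = - 13 P$
$D = - \frac{1269}{2}$ ($D = - \frac{-3091 + 5629}{4} = \left(- \frac{1}{4}\right) 2538 = - \frac{1269}{2} \approx -634.5$)
$D + r{\left(31,157 \right)} = - \frac{1269}{2} - 2041 = - \frac{5351}{2}$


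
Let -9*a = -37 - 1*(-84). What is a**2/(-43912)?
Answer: -2209/3556872 ≈ -0.00062105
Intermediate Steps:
a = -47/9 (a = -(-37 - 1*(-84))/9 = -(-37 + 84)/9 = -1/9*47 = -47/9 ≈ -5.2222)
a**2/(-43912) = (-47/9)**2/(-43912) = (2209/81)*(-1/43912) = -2209/3556872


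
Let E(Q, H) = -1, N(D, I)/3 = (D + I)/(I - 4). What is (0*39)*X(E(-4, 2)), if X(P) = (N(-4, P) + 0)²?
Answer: 0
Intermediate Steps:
N(D, I) = 3*(D + I)/(-4 + I) (N(D, I) = 3*((D + I)/(I - 4)) = 3*((D + I)/(-4 + I)) = 3*(D + I)/(-4 + I))
X(P) = 9 (X(P) = (3*(-4 + P)/(-4 + P) + 0)² = (3 + 0)² = 3² = 9)
(0*39)*X(E(-4, 2)) = (0*39)*9 = 0*9 = 0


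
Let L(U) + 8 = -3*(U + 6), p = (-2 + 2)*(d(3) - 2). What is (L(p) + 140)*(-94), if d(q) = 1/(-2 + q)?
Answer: -10716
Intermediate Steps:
p = 0 (p = (-2 + 2)*(1/(-2 + 3) - 2) = 0*(1/1 - 2) = 0*(1 - 2) = 0*(-1) = 0)
L(U) = -26 - 3*U (L(U) = -8 - 3*(U + 6) = -8 - 3*(6 + U) = -8 + (-18 - 3*U) = -26 - 3*U)
(L(p) + 140)*(-94) = ((-26 - 3*0) + 140)*(-94) = ((-26 + 0) + 140)*(-94) = (-26 + 140)*(-94) = 114*(-94) = -10716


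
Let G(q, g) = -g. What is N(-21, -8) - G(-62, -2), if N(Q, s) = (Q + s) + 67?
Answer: 36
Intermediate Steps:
N(Q, s) = 67 + Q + s
N(-21, -8) - G(-62, -2) = (67 - 21 - 8) - (-1)*(-2) = 38 - 1*2 = 38 - 2 = 36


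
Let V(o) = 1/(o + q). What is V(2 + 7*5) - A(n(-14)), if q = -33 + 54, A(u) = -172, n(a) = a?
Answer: 9977/58 ≈ 172.02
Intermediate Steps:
q = 21
V(o) = 1/(21 + o) (V(o) = 1/(o + 21) = 1/(21 + o))
V(2 + 7*5) - A(n(-14)) = 1/(21 + (2 + 7*5)) - 1*(-172) = 1/(21 + (2 + 35)) + 172 = 1/(21 + 37) + 172 = 1/58 + 172 = 9977/58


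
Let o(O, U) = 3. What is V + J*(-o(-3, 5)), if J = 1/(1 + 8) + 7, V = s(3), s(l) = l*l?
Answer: -37/3 ≈ -12.333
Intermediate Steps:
s(l) = l**2
V = 9 (V = 3**2 = 9)
J = 64/9 (J = 1/9 + 7 = 64/9 ≈ 7.1111)
V + J*(-o(-3, 5)) = 9 + 64*(-1*3)/9 = 9 + (64/9)*(-3) = 9 - 64/3 = -37/3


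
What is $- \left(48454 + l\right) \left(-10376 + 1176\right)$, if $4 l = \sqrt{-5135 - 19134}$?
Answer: $445776800 + 2300 i \sqrt{24269} \approx 4.4578 \cdot 10^{8} + 3.5831 \cdot 10^{5} i$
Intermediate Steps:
$l = \frac{i \sqrt{24269}}{4}$ ($l = \frac{\sqrt{-5135 - 19134}}{4} = \frac{\sqrt{-24269}}{4} = \frac{i \sqrt{24269}}{4} \approx 38.946 i$)
$- \left(48454 + l\right) \left(-10376 + 1176\right) = - \left(48454 + \frac{i \sqrt{24269}}{4}\right) \left(-10376 + 1176\right) = - \left(48454 + \frac{i \sqrt{24269}}{4}\right) \left(-9200\right) = - (-445776800 - 2300 i \sqrt{24269}) = 445776800 + 2300 i \sqrt{24269}$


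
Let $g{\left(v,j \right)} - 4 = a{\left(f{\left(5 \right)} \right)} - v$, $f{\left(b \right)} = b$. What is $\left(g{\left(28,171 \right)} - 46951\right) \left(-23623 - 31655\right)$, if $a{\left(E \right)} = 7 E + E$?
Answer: $2594472930$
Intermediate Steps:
$a{\left(E \right)} = 8 E$
$g{\left(v,j \right)} = 44 - v$ ($g{\left(v,j \right)} = 4 - \left(-40 + v\right) = 44 - v$)
$\left(g{\left(28,171 \right)} - 46951\right) \left(-23623 - 31655\right) = \left(\left(44 - 28\right) - 46951\right) \left(-23623 - 31655\right) = \left(\left(44 - 28\right) - 46951\right) \left(-55278\right) = \left(16 - 46951\right) \left(-55278\right) = \left(-46935\right) \left(-55278\right) = 2594472930$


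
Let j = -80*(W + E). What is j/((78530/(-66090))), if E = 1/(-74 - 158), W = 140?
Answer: 2146537110/227737 ≈ 9425.5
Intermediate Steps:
E = -1/232 (E = 1/(-232) = -1/232 ≈ -0.0043103)
j = -324790/29 (j = -80*(140 - 1/232) = -80*32479/232 = -324790/29 ≈ -11200.)
j/((78530/(-66090))) = -324790/(29*(78530/(-66090))) = -324790/(29*(78530*(-1/66090))) = -324790/(29*(-7853/6609)) = -324790/29*(-6609/7853) = 2146537110/227737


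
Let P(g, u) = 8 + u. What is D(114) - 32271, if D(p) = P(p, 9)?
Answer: -32254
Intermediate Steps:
D(p) = 17 (D(p) = 8 + 9 = 17)
D(114) - 32271 = 17 - 32271 = -32254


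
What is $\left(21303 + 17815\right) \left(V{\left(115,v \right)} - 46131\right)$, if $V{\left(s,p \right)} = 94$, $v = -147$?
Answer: $-1800875366$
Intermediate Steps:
$\left(21303 + 17815\right) \left(V{\left(115,v \right)} - 46131\right) = \left(21303 + 17815\right) \left(94 - 46131\right) = 39118 \left(-46037\right) = -1800875366$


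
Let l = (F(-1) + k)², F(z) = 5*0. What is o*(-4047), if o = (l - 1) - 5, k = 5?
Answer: -76893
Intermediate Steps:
F(z) = 0
l = 25 (l = (0 + 5)² = 5² = 25)
o = 19 (o = (25 - 1) - 5 = 24 - 5 = 19)
o*(-4047) = 19*(-4047) = -76893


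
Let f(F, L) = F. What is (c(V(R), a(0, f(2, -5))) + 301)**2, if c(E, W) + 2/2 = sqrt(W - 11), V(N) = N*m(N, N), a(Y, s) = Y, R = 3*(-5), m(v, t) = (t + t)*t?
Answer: (300 + I*sqrt(11))**2 ≈ 89989.0 + 1990.0*I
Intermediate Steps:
m(v, t) = 2*t**2 (m(v, t) = (2*t)*t = 2*t**2)
R = -15
V(N) = 2*N**3 (V(N) = N*(2*N**2) = 2*N**3)
c(E, W) = -1 + sqrt(-11 + W) (c(E, W) = -1 + sqrt(W - 11) = -1 + sqrt(-11 + W))
(c(V(R), a(0, f(2, -5))) + 301)**2 = ((-1 + sqrt(-11 + 0)) + 301)**2 = ((-1 + sqrt(-11)) + 301)**2 = ((-1 + I*sqrt(11)) + 301)**2 = (300 + I*sqrt(11))**2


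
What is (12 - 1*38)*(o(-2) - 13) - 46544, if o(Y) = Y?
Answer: -46154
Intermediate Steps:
(12 - 1*38)*(o(-2) - 13) - 46544 = (12 - 1*38)*(-2 - 13) - 46544 = (12 - 38)*(-15) - 46544 = -26*(-15) - 46544 = 390 - 46544 = -46154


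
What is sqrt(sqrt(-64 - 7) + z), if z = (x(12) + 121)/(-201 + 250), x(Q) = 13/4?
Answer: sqrt(497 + 196*I*sqrt(71))/14 ≈ 2.3807 + 1.7697*I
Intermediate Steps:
x(Q) = 13/4 (x(Q) = 13*(1/4) = 13/4)
z = 71/28 (z = (13/4 + 121)/(-201 + 250) = (497/4)/49 = (497/4)*(1/49) = 71/28 ≈ 2.5357)
sqrt(sqrt(-64 - 7) + z) = sqrt(sqrt(-64 - 7) + 71/28) = sqrt(sqrt(-71) + 71/28) = sqrt(I*sqrt(71) + 71/28) = sqrt(71/28 + I*sqrt(71))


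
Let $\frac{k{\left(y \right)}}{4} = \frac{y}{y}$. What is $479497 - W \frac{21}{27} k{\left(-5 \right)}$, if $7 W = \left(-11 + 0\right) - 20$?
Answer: $\frac{4315597}{9} \approx 4.7951 \cdot 10^{5}$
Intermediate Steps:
$k{\left(y \right)} = 4$ ($k{\left(y \right)} = 4 \frac{y}{y} = 4 \cdot 1 = 4$)
$W = - \frac{31}{7}$ ($W = \frac{\left(-11 + 0\right) - 20}{7} = \frac{-11 - 20}{7} = \frac{1}{7} \left(-31\right) = - \frac{31}{7} \approx -4.4286$)
$479497 - W \frac{21}{27} k{\left(-5 \right)} = 479497 - - \frac{31 \cdot \frac{21}{27}}{7} \cdot 4 = 479497 - - \frac{31 \cdot 21 \cdot \frac{1}{27}}{7} \cdot 4 = 479497 - \left(- \frac{31}{7}\right) \frac{7}{9} \cdot 4 = 479497 - \left(- \frac{31}{9}\right) 4 = 479497 - - \frac{124}{9} = 479497 + \frac{124}{9} = \frac{4315597}{9}$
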